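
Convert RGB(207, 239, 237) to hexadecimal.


R = 207 → CF (hex)
G = 239 → EF (hex)
B = 237 → ED (hex)
Hex = #CFEFED


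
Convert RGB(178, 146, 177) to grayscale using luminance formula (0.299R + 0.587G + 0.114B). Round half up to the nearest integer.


Gray = 0.299×R + 0.587×G + 0.114×B
Gray = 0.299×178 + 0.587×146 + 0.114×177
Gray = 53.222 + 85.702 + 20.178
Gray = 159.102 → round half up → 159
Gray = 159


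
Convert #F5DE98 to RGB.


F5 → 245 (R)
DE → 222 (G)
98 → 152 (B)
= RGB(245, 222, 152)


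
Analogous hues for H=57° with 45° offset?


Base hue: 57°
Left analog: (57 - 45) mod 360 = 12°
Right analog: (57 + 45) mod 360 = 102°
Analogous hues = 12° and 102°


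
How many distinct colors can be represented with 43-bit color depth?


Colors = 2^bits = 2^43
= 8,796,093,022,208 colors


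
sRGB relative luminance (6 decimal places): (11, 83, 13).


Linearize each channel (sRGB transfer function): c = v/255; c_lin = c/12.92 if c ≤ 0.04045, else ((c+0.055)/1.055)^2.4
  R: 11/255 ≈ 0.043137 > 0.04045 → ((0.043137+0.055)/1.055)^2.4 ≈ 0.003347
  G: 83/255 ≈ 0.325490 > 0.04045 → ((0.325490+0.055)/1.055)^2.4 ≈ 0.086500
  B: 13/255 ≈ 0.050980 > 0.04045 → ((0.050980+0.055)/1.055)^2.4 ≈ 0.004025
R_lin = 0.003347, G_lin = 0.086500, B_lin = 0.004025
L = 0.2126×R + 0.7152×G + 0.0722×B
L = 0.2126×0.003347 + 0.7152×0.086500 + 0.0722×0.004025
L ≈ 0.062867


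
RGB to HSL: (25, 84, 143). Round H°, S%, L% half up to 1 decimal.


Normalize: R'=25/255≈0.0980, G'=84/255≈0.3294, B'=143/255≈0.5608
Max=143/255, Min=25/255, Δ=Max-Min=118/255
L = (Max+Min)/2 = (143+25)/510 = 168/510 = 0.32941… → L = 32.9%
L ≤ 0.5 → S = Δ/(Max+Min) = 118/(143+25) = 118/168 = 0.70238… → S = 70.2%
(the 1/255 factors cancel in S and H, so raw channel differences can be used)
Max is B' → H = 60 × ((R-G)/Δ + 4) = 60 × ((25-84)/118 + 4)
  -59/118 + 4 = -0.5 + 4 = 3.5
  H = 60 × 3.5 = 210° → H = 210.0°
= HSL(210.0°, 70.2%, 32.9%)


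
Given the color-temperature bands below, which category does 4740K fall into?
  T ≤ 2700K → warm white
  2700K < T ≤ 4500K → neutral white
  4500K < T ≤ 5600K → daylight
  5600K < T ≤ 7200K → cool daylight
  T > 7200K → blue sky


Temperature: 4740K
4500K < 4740K ≤ 5600K → daylight
Classification: daylight


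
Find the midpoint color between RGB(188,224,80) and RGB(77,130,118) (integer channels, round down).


Midpoint: each channel = ⌊(C₁+C₂)/2⌋
R: ⌊(188+77)/2⌋ = 132
G: ⌊(224+130)/2⌋ = 177
B: ⌊(80+118)/2⌋ = 99
= RGB(132, 177, 99)


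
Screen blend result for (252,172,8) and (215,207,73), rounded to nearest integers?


Screen: C = 255 - (255-A)×(255-B)/255, rounded to nearest integer
R: 255 - (255-252)×(255-215)/255 = 255 - 120/255 ≈ 255 - 0.471 = 254.529 → 255
G: 255 - (255-172)×(255-207)/255 = 255 - 3984/255 ≈ 255 - 15.624 = 239.376 → 239
B: 255 - (255-8)×(255-73)/255 = 255 - 44954/255 ≈ 255 - 176.290 = 78.710 → 79
= RGB(255, 239, 79)


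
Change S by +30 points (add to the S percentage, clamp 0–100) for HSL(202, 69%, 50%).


Original S = 69%
Adjustment = +30 percentage points
New S = 69 + (30) = 99
Clamp to [0, 100] → 99
= HSL(202°, 99%, 50%)


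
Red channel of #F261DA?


Color: #F261DA
R = F2 = 242
G = 61 = 97
B = DA = 218
Red = 242


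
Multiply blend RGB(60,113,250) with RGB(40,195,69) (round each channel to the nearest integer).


Multiply: C = A×B/255, rounded to nearest integer
R: 60×40/255 = 2400/255 ≈ 9.412 → 9
G: 113×195/255 = 22035/255 ≈ 86.412 → 86
B: 250×69/255 = 17250/255 ≈ 67.647 → 68
= RGB(9, 86, 68)


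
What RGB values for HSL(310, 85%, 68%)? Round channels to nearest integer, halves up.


H=310°, S=0.85, L=0.68
C = (1-|2L-1|)×S = (1-|0.36|)×0.85 = 0.544
H' = H/60 = 310/60 ≈ 5.1667; X = C×(1-|H' mod 2 - 1|) ≈ 0.4533
m = L - C/2 = 0.68 - 0.272 = 0.408
Sector ⌊H'⌋ = 5 → (R',G',B') = (0.544, 0.0, ≈0.4533)
RGB = ((R'+m)×255, (G'+m)×255, (B'+m)×255) = (242.76, 104.04, 219.64)
Round half up → RGB(243, 104, 220)


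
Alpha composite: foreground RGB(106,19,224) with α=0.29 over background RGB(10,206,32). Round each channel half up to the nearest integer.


C = α×F + (1-α)×B, with 1-α = 0.71
R: 0.29×106 + 0.71×10 = 30.74 + 7.10 = 37.84 → 38
G: 0.29×19 + 0.71×206 = 5.51 + 146.26 = 151.77 → 152
B: 0.29×224 + 0.71×32 = 64.96 + 22.72 = 87.68 → 88
= RGB(38, 152, 88)


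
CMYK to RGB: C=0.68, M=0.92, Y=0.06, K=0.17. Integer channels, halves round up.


R = 255 × (1-C) × (1-K) = 255 × 0.32 × 0.83 = 67.728 → 68
G = 255 × (1-M) × (1-K) = 255 × 0.08 × 0.83 = 16.932 → 17
B = 255 × (1-Y) × (1-K) = 255 × 0.94 × 0.83 = 198.951 → 199
= RGB(68, 17, 199)


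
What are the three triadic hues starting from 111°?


Triadic: equally spaced at 120° intervals
H1 = 111°
H2 = (111 + 120) mod 360 = 231°
H3 = (111 + 240) mod 360 = 351°
Triadic = 111°, 231°, 351°


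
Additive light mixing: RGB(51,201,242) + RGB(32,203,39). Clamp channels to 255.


Additive: each channel = min(255, C₁+C₂)
R: 51+32 = 83 → 83
G: 201+203 = 404 → 255
B: 242+39 = 281 → 255
= RGB(83, 255, 255)


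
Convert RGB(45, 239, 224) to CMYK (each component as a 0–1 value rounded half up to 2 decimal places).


R'=45/255≈0.1765, G'=239/255≈0.9373, B'=224/255≈0.8784
K = 1 - max(R',G',B') = 1 - 239/255 = 16/255 = 0.06274… → 0.06
(1-R'-K)/(1-K) simplifies to (max-R)/max with max = 239:
C = (239-45)/239 = 194/239 = 0.81171… → 0.81
M = (239-239)/239 = 0/239 = 0 → 0.00
Y = (239-224)/239 = 15/239 = 0.06276… → 0.06
= CMYK(0.81, 0.00, 0.06, 0.06)


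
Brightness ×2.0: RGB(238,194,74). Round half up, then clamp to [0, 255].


Multiply each channel by 2.0, round half up, clamp to [0, 255]
R: 238×2.0 = 476 → clamp → 255
G: 194×2.0 = 388 → clamp → 255
B: 74×2.0 = 148
= RGB(255, 255, 148)


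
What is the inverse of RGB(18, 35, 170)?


Invert: (255-R, 255-G, 255-B)
R: 255-18 = 237
G: 255-35 = 220
B: 255-170 = 85
= RGB(237, 220, 85)


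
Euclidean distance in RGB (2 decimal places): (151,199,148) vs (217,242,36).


d = √[(R₁-R₂)² + (G₁-G₂)² + (B₁-B₂)²]
d = √[(151-217)² + (199-242)² + (148-36)²]
d = √[4356 + 1849 + 12544]
d = √18749
d ≈ 136.93


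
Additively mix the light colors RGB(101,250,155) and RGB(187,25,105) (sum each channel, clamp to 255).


Additive: each channel = min(255, C₁+C₂)
R: 101+187 = 288 → 255
G: 250+25 = 275 → 255
B: 155+105 = 260 → 255
= RGB(255, 255, 255)


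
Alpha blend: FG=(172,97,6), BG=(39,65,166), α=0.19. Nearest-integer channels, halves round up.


C = α×F + (1-α)×B, with 1-α = 0.81
R: 0.19×172 + 0.81×39 = 32.68 + 31.59 = 64.27 → 64
G: 0.19×97 + 0.81×65 = 18.43 + 52.65 = 71.08 → 71
B: 0.19×6 + 0.81×166 = 1.14 + 134.46 = 135.60 → 136
= RGB(64, 71, 136)


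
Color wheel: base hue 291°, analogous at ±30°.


Base hue: 291°
Left analog: (291 - 30) mod 360 = 261°
Right analog: (291 + 30) mod 360 = 321°
Analogous hues = 261° and 321°


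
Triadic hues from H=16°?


Triadic: equally spaced at 120° intervals
H1 = 16°
H2 = (16 + 120) mod 360 = 136°
H3 = (16 + 240) mod 360 = 256°
Triadic = 16°, 136°, 256°


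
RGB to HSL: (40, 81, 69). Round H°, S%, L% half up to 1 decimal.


Normalize: R'=40/255≈0.1569, G'=81/255≈0.3176, B'=69/255≈0.2706
Max=81/255, Min=40/255, Δ=Max-Min=41/255
L = (Max+Min)/2 = (81+40)/510 = 121/510 = 0.23725… → L = 23.7%
L ≤ 0.5 → S = Δ/(Max+Min) = 41/(81+40) = 41/121 = 0.33884… → S = 33.9%
(the 1/255 factors cancel in S and H, so raw channel differences can be used)
Max is G' → H = 60 × ((B-R)/Δ + 2) = 60 × ((69-40)/41 + 2)
  29/41 + 2 = 0.7073… + 2 = 2.7073…
  H = 60 × 2.7073… = 162.439…° → H = 162.4°
= HSL(162.4°, 33.9%, 23.7%)


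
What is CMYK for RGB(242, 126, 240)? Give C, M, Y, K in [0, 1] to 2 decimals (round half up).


R'=242/255≈0.9490, G'=126/255≈0.4941, B'=240/255≈0.9412
K = 1 - max(R',G',B') = 1 - 242/255 = 13/255 = 0.05098… → 0.05
(1-R'-K)/(1-K) simplifies to (max-R)/max with max = 242:
C = (242-242)/242 = 0/242 = 0 → 0.00
M = (242-126)/242 = 116/242 = 0.47933… → 0.48
Y = (242-240)/242 = 2/242 = 0.00826… → 0.01
= CMYK(0.00, 0.48, 0.01, 0.05)


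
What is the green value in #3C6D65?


Color: #3C6D65
R = 3C = 60
G = 6D = 109
B = 65 = 101
Green = 109


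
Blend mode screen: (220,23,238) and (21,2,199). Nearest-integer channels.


Screen: C = 255 - (255-A)×(255-B)/255, rounded to nearest integer
R: 255 - (255-220)×(255-21)/255 = 255 - 8190/255 ≈ 255 - 32.118 = 222.882 → 223
G: 255 - (255-23)×(255-2)/255 = 255 - 58696/255 ≈ 255 - 230.180 = 24.820 → 25
B: 255 - (255-238)×(255-199)/255 = 255 - 952/255 ≈ 255 - 3.733 = 251.267 → 251
= RGB(223, 25, 251)


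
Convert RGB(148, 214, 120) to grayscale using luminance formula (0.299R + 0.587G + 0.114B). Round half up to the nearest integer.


Gray = 0.299×R + 0.587×G + 0.114×B
Gray = 0.299×148 + 0.587×214 + 0.114×120
Gray = 44.252 + 125.618 + 13.680
Gray = 183.550 → round half up → 184
Gray = 184


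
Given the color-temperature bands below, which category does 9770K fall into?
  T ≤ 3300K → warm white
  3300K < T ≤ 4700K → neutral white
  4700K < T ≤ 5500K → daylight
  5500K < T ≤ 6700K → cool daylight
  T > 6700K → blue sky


Temperature: 9770K
9770K > 6700K → blue sky
Classification: blue sky


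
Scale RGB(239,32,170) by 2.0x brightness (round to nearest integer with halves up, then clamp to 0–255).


Multiply each channel by 2.0, round half up, clamp to [0, 255]
R: 239×2.0 = 478 → clamp → 255
G: 32×2.0 = 64
B: 170×2.0 = 340 → clamp → 255
= RGB(255, 64, 255)


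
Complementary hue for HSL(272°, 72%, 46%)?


Complement = opposite side of color wheel = hue + 180°
H' = (272 + 180) mod 360 = 92°
S and L unchanged.
= HSL(92°, 72%, 46%)


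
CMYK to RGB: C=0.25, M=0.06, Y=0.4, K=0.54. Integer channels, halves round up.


R = 255 × (1-C) × (1-K) = 255 × 0.75 × 0.46 = 87.975 → 88
G = 255 × (1-M) × (1-K) = 255 × 0.94 × 0.46 = 110.262 → 110
B = 255 × (1-Y) × (1-K) = 255 × 0.60 × 0.46 = 70.38 → 70
= RGB(88, 110, 70)


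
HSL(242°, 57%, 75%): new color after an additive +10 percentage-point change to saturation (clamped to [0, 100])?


Original S = 57%
Adjustment = +10 percentage points
New S = 57 + (10) = 67
Clamp to [0, 100] → 67
= HSL(242°, 67%, 75%)


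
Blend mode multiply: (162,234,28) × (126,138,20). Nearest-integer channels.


Multiply: C = A×B/255, rounded to nearest integer
R: 162×126/255 = 20412/255 ≈ 80.047 → 80
G: 234×138/255 = 32292/255 ≈ 126.635 → 127
B: 28×20/255 = 560/255 ≈ 2.196 → 2
= RGB(80, 127, 2)


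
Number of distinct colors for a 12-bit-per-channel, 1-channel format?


Total bits = 12 bits/channel × 1 channels = 12 bits
Distinct colors = 2^12
= 4,096 colors


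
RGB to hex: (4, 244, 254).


R = 4 → 04 (hex)
G = 244 → F4 (hex)
B = 254 → FE (hex)
Hex = #04F4FE


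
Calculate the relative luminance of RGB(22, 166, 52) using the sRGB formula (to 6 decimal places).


Linearize each channel (sRGB transfer function): c = v/255; c_lin = c/12.92 if c ≤ 0.04045, else ((c+0.055)/1.055)^2.4
  R: 22/255 ≈ 0.086275 > 0.04045 → ((0.086275+0.055)/1.055)^2.4 ≈ 0.008023
  G: 166/255 ≈ 0.650980 > 0.04045 → ((0.650980+0.055)/1.055)^2.4 ≈ 0.381326
  B: 52/255 ≈ 0.203922 > 0.04045 → ((0.203922+0.055)/1.055)^2.4 ≈ 0.034340
R_lin = 0.008023, G_lin = 0.381326, B_lin = 0.034340
L = 0.2126×R + 0.7152×G + 0.0722×B
L = 0.2126×0.008023 + 0.7152×0.381326 + 0.0722×0.034340
L ≈ 0.276909


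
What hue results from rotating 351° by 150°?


New hue = (H + rotation) mod 360
New hue = (351 + 150) mod 360
= 501 mod 360
= 141°


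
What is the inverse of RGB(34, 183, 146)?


Invert: (255-R, 255-G, 255-B)
R: 255-34 = 221
G: 255-183 = 72
B: 255-146 = 109
= RGB(221, 72, 109)


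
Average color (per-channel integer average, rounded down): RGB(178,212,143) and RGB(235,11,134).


Midpoint: each channel = ⌊(C₁+C₂)/2⌋
R: ⌊(178+235)/2⌋ = 206
G: ⌊(212+11)/2⌋ = 111
B: ⌊(143+134)/2⌋ = 138
= RGB(206, 111, 138)


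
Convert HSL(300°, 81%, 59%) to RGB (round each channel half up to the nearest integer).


H=300°, S=0.81, L=0.59
C = (1-|2L-1|)×S = (1-|0.18|)×0.81 = 0.6642
H' = H/60 = 300/60 ≈ 5.0000; X = C×(1-|H' mod 2 - 1|) = 0.6642
m = L - C/2 = 0.59 - 0.3321 = 0.2579
Sector ⌊H'⌋ = 5 → (R',G',B') = (0.6642, 0.0, 0.6642)
RGB = ((R'+m)×255, (G'+m)×255, (B'+m)×255) = (235.1355, 65.7645, 235.1355)
Round half up → RGB(235, 66, 235)


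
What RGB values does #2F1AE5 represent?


2F → 47 (R)
1A → 26 (G)
E5 → 229 (B)
= RGB(47, 26, 229)


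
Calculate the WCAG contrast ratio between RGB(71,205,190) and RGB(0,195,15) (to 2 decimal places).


Linearize each sRGB channel c=v/255: c/12.92 if c ≤ 0.04045 else ((c+0.055)/1.055)^2.4
L = 0.2126×R_lin + 0.7152×G_lin + 0.0722×B_lin
Color 1 (71,205,190):
  R=71: 71/255≈0.2784 > 0.04045 → ((0.2784+0.055)/1.055)^2.4 ≈ 0.06301
  G=205: 205/255≈0.8039 > 0.04045 → ((0.8039+0.055)/1.055)^2.4 ≈ 0.61050
  B=190: 190/255≈0.7451 > 0.04045 → ((0.7451+0.055)/1.055)^2.4 ≈ 0.51492
  L1 = 0.2126×0.06301 + 0.7152×0.61050 + 0.0722×0.51492 ≈ 0.48720
Color 2 (0,195,15):
  R=0: 0/255≈0.0000 ≤ 0.04045 → 0.0000/12.92 ≈ 0.00000
  G=195: 195/255≈0.7647 > 0.04045 → ((0.7647+0.055)/1.055)^2.4 ≈ 0.54572
  B=15: 15/255≈0.0588 > 0.04045 → ((0.0588+0.055)/1.055)^2.4 ≈ 0.00478
  L2 = 0.2126×0.00000 + 0.7152×0.54572 + 0.0722×0.00478 ≈ 0.39065
Lighter = 0.48720, Darker = 0.39065
Ratio = (L_lighter + 0.05) / (L_darker + 0.05)
Ratio = (0.48720 + 0.05) / (0.39065 + 0.05) = 0.53720 / 0.44065 ≈ 1.2191
Ratio ≈ 1.22:1


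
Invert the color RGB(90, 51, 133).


Invert: (255-R, 255-G, 255-B)
R: 255-90 = 165
G: 255-51 = 204
B: 255-133 = 122
= RGB(165, 204, 122)


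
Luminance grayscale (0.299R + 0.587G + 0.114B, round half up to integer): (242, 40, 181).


Gray = 0.299×R + 0.587×G + 0.114×B
Gray = 0.299×242 + 0.587×40 + 0.114×181
Gray = 72.358 + 23.480 + 20.634
Gray = 116.472 → round half up → 116
Gray = 116


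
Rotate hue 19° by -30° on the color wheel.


New hue = (H + rotation) mod 360
New hue = (19 -30) mod 360
= -11 mod 360
= 349°


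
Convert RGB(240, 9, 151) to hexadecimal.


R = 240 → F0 (hex)
G = 9 → 09 (hex)
B = 151 → 97 (hex)
Hex = #F00997


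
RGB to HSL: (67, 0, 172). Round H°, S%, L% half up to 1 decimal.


Normalize: R'=67/255≈0.2627, G'=0/255≈0.0000, B'=172/255≈0.6745
Max=172/255, Min=0/255, Δ=Max-Min=172/255
L = (Max+Min)/2 = (172+0)/510 = 172/510 = 0.33725… → L = 33.7%
L ≤ 0.5 → S = Δ/(Max+Min) = 172/(172+0) = 172/172 = 1 → S = 100.0%
(the 1/255 factors cancel in S and H, so raw channel differences can be used)
Max is B' → H = 60 × ((R-G)/Δ + 4) = 60 × ((67-0)/172 + 4)
  67/172 + 4 = 0.3895… + 4 = 4.3895…
  H = 60 × 4.3895… = 263.372…° → H = 263.4°
= HSL(263.4°, 100.0%, 33.7%)


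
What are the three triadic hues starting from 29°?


Triadic: equally spaced at 120° intervals
H1 = 29°
H2 = (29 + 120) mod 360 = 149°
H3 = (29 + 240) mod 360 = 269°
Triadic = 29°, 149°, 269°


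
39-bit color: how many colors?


Colors = 2^bits = 2^39
= 549,755,813,888 colors


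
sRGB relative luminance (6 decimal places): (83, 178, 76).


Linearize each channel (sRGB transfer function): c = v/255; c_lin = c/12.92 if c ≤ 0.04045, else ((c+0.055)/1.055)^2.4
  R: 83/255 ≈ 0.325490 > 0.04045 → ((0.325490+0.055)/1.055)^2.4 ≈ 0.086500
  G: 178/255 ≈ 0.698039 > 0.04045 → ((0.698039+0.055)/1.055)^2.4 ≈ 0.445201
  B: 76/255 ≈ 0.298039 > 0.04045 → ((0.298039+0.055)/1.055)^2.4 ≈ 0.072272
R_lin = 0.086500, G_lin = 0.445201, B_lin = 0.072272
L = 0.2126×R + 0.7152×G + 0.0722×B
L = 0.2126×0.086500 + 0.7152×0.445201 + 0.0722×0.072272
L ≈ 0.342016


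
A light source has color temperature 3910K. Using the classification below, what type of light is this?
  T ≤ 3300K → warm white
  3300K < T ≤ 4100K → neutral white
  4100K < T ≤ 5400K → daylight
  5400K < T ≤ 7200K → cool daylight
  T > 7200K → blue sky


Temperature: 3910K
3300K < 3910K ≤ 4100K → neutral white
Classification: neutral white


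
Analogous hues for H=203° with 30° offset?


Base hue: 203°
Left analog: (203 - 30) mod 360 = 173°
Right analog: (203 + 30) mod 360 = 233°
Analogous hues = 173° and 233°


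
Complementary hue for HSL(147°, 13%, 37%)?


Complement = opposite side of color wheel = hue + 180°
H' = (147 + 180) mod 360 = 327°
S and L unchanged.
= HSL(327°, 13%, 37%)


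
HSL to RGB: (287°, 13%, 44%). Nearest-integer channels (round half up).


H=287°, S=0.13, L=0.44
C = (1-|2L-1|)×S = (1-|-0.12|)×0.13 = 0.1144
H' = H/60 = 287/60 ≈ 4.7833; X = C×(1-|H' mod 2 - 1|) ≈ 0.0896
m = L - C/2 = 0.44 - 0.0572 = 0.3828
Sector ⌊H'⌋ = 4 → (R',G',B') = (≈0.0896, 0.0, 0.1144)
RGB = ((R'+m)×255, (G'+m)×255, (B'+m)×255) = (120.4654, 97.614, 126.786)
Round half up → RGB(120, 98, 127)


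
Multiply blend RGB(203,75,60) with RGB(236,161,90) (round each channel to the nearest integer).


Multiply: C = A×B/255, rounded to nearest integer
R: 203×236/255 = 47908/255 ≈ 187.875 → 188
G: 75×161/255 = 12075/255 ≈ 47.353 → 47
B: 60×90/255 = 5400/255 ≈ 21.176 → 21
= RGB(188, 47, 21)


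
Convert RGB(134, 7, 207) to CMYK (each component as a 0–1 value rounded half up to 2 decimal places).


R'=134/255≈0.5255, G'=7/255≈0.0275, B'=207/255≈0.8118
K = 1 - max(R',G',B') = 1 - 207/255 = 48/255 = 0.18823… → 0.19
(1-R'-K)/(1-K) simplifies to (max-R)/max with max = 207:
C = (207-134)/207 = 73/207 = 0.35265… → 0.35
M = (207-7)/207 = 200/207 = 0.96618… → 0.97
Y = (207-207)/207 = 0/207 = 0 → 0.00
= CMYK(0.35, 0.97, 0.00, 0.19)


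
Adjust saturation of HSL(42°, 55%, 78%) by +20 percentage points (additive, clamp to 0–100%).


Original S = 55%
Adjustment = +20 percentage points
New S = 55 + (20) = 75
Clamp to [0, 100] → 75
= HSL(42°, 75%, 78%)


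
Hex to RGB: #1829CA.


18 → 24 (R)
29 → 41 (G)
CA → 202 (B)
= RGB(24, 41, 202)


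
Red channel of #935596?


Color: #935596
R = 93 = 147
G = 55 = 85
B = 96 = 150
Red = 147


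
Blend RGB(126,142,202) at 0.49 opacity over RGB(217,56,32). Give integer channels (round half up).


C = α×F + (1-α)×B, with 1-α = 0.51
R: 0.49×126 + 0.51×217 = 61.74 + 110.67 = 172.41 → 172
G: 0.49×142 + 0.51×56 = 69.58 + 28.56 = 98.14 → 98
B: 0.49×202 + 0.51×32 = 98.98 + 16.32 = 115.30 → 115
= RGB(172, 98, 115)


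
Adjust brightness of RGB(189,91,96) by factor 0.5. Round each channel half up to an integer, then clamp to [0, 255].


Multiply each channel by 0.5, round half up, clamp to [0, 255]
R: 189×0.5 = 94.5 → round → 95
G: 91×0.5 = 45.5 → round → 46
B: 96×0.5 = 48
= RGB(95, 46, 48)


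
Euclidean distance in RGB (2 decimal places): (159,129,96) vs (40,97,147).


d = √[(R₁-R₂)² + (G₁-G₂)² + (B₁-B₂)²]
d = √[(159-40)² + (129-97)² + (96-147)²]
d = √[14161 + 1024 + 2601]
d = √17786
d ≈ 133.36


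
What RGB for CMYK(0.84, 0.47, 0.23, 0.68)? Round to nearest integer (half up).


R = 255 × (1-C) × (1-K) = 255 × 0.16 × 0.32 = 13.056 → 13
G = 255 × (1-M) × (1-K) = 255 × 0.53 × 0.32 = 43.248 → 43
B = 255 × (1-Y) × (1-K) = 255 × 0.77 × 0.32 = 62.832 → 63
= RGB(13, 43, 63)


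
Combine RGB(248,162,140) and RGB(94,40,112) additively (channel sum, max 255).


Additive: each channel = min(255, C₁+C₂)
R: 248+94 = 342 → 255
G: 162+40 = 202 → 202
B: 140+112 = 252 → 252
= RGB(255, 202, 252)


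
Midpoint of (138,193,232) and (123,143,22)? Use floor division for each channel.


Midpoint: each channel = ⌊(C₁+C₂)/2⌋
R: ⌊(138+123)/2⌋ = 130
G: ⌊(193+143)/2⌋ = 168
B: ⌊(232+22)/2⌋ = 127
= RGB(130, 168, 127)


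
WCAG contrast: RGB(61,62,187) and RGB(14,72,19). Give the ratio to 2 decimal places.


Linearize each sRGB channel c=v/255: c/12.92 if c ≤ 0.04045 else ((c+0.055)/1.055)^2.4
L = 0.2126×R_lin + 0.7152×G_lin + 0.0722×B_lin
Color 1 (61,62,187):
  R=61: 61/255≈0.2392 > 0.04045 → ((0.2392+0.055)/1.055)^2.4 ≈ 0.04667
  G=62: 62/255≈0.2431 > 0.04045 → ((0.2431+0.055)/1.055)^2.4 ≈ 0.04817
  B=187: 187/255≈0.7333 > 0.04045 → ((0.7333+0.055)/1.055)^2.4 ≈ 0.49693
  L1 = 0.2126×0.04667 + 0.7152×0.04817 + 0.0722×0.49693 ≈ 0.08025
Color 2 (14,72,19):
  R=14: 14/255≈0.0549 > 0.04045 → ((0.0549+0.055)/1.055)^2.4 ≈ 0.00439
  G=72: 72/255≈0.2824 > 0.04045 → ((0.2824+0.055)/1.055)^2.4 ≈ 0.06480
  B=19: 19/255≈0.0745 > 0.04045 → ((0.0745+0.055)/1.055)^2.4 ≈ 0.00651
  L2 = 0.2126×0.00439 + 0.7152×0.06480 + 0.0722×0.00651 ≈ 0.04775
Lighter = 0.08025, Darker = 0.04775
Ratio = (L_lighter + 0.05) / (L_darker + 0.05)
Ratio = (0.08025 + 0.05) / (0.04775 + 0.05) = 0.13025 / 0.09775 ≈ 1.3325
Ratio ≈ 1.33:1


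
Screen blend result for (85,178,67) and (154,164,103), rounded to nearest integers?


Screen: C = 255 - (255-A)×(255-B)/255, rounded to nearest integer
R: 255 - (255-85)×(255-154)/255 = 255 - 17170/255 ≈ 255 - 67.333 = 187.667 → 188
G: 255 - (255-178)×(255-164)/255 = 255 - 7007/255 ≈ 255 - 27.478 = 227.522 → 228
B: 255 - (255-67)×(255-103)/255 = 255 - 28576/255 ≈ 255 - 112.063 = 142.937 → 143
= RGB(188, 228, 143)


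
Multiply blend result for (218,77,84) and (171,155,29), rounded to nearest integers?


Multiply: C = A×B/255, rounded to nearest integer
R: 218×171/255 = 37278/255 ≈ 146.188 → 146
G: 77×155/255 = 11935/255 ≈ 46.804 → 47
B: 84×29/255 = 2436/255 ≈ 9.553 → 10
= RGB(146, 47, 10)


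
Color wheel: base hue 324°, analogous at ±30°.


Base hue: 324°
Left analog: (324 - 30) mod 360 = 294°
Right analog: (324 + 30) mod 360 = 354°
Analogous hues = 294° and 354°


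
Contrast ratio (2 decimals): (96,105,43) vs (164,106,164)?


Linearize each sRGB channel c=v/255: c/12.92 if c ≤ 0.04045 else ((c+0.055)/1.055)^2.4
L = 0.2126×R_lin + 0.7152×G_lin + 0.0722×B_lin
Color 1 (96,105,43):
  R=96: 96/255≈0.3765 > 0.04045 → ((0.3765+0.055)/1.055)^2.4 ≈ 0.11697
  G=105: 105/255≈0.4118 > 0.04045 → ((0.4118+0.055)/1.055)^2.4 ≈ 0.14126
  B=43: 43/255≈0.1686 > 0.04045 → ((0.1686+0.055)/1.055)^2.4 ≈ 0.02416
  L1 = 0.2126×0.11697 + 0.7152×0.14126 + 0.0722×0.02416 ≈ 0.12764
Color 2 (164,106,164):
  R=164: 164/255≈0.6431 > 0.04045 → ((0.6431+0.055)/1.055)^2.4 ≈ 0.37124
  G=106: 106/255≈0.4157 > 0.04045 → ((0.4157+0.055)/1.055)^2.4 ≈ 0.14413
  B=164: 164/255≈0.6431 > 0.04045 → ((0.6431+0.055)/1.055)^2.4 ≈ 0.37124
  L2 = 0.2126×0.37124 + 0.7152×0.14413 + 0.0722×0.37124 ≈ 0.20881
Lighter = 0.20881, Darker = 0.12764
Ratio = (L_lighter + 0.05) / (L_darker + 0.05)
Ratio = (0.20881 + 0.05) / (0.12764 + 0.05) = 0.25881 / 0.17764 ≈ 1.4569
Ratio ≈ 1.46:1


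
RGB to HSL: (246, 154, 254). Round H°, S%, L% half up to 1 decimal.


Normalize: R'=246/255≈0.9647, G'=154/255≈0.6039, B'=254/255≈0.9961
Max=254/255, Min=154/255, Δ=Max-Min=100/255
L = (Max+Min)/2 = (254+154)/510 = 408/510 = 0.8 → L = 80.0%
L > 0.5 → S = Δ/(2-Max-Min) = 100/(510-254-154) = 100/102 = 0.98039… → S = 98.0%
(the 1/255 factors cancel in S and H, so raw channel differences can be used)
Max is B' → H = 60 × ((R-G)/Δ + 4) = 60 × ((246-154)/100 + 4)
  92/100 + 4 = 0.92 + 4 = 4.92
  H = 60 × 4.92 = 295.2° → H = 295.2°
= HSL(295.2°, 98.0%, 80.0%)


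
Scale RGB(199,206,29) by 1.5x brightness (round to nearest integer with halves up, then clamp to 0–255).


Multiply each channel by 1.5, round half up, clamp to [0, 255]
R: 199×1.5 = 298.5 → round → 299 → clamp → 255
G: 206×1.5 = 309 → clamp → 255
B: 29×1.5 = 43.5 → round → 44
= RGB(255, 255, 44)


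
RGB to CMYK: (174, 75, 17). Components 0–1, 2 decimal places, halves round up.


R'=174/255≈0.6824, G'=75/255≈0.2941, B'=17/255≈0.0667
K = 1 - max(R',G',B') = 1 - 174/255 = 81/255 = 0.31764… → 0.32
(1-R'-K)/(1-K) simplifies to (max-R)/max with max = 174:
C = (174-174)/174 = 0/174 = 0 → 0.00
M = (174-75)/174 = 99/174 = 0.56896… → 0.57
Y = (174-17)/174 = 157/174 = 0.90229… → 0.90
= CMYK(0.00, 0.57, 0.90, 0.32)


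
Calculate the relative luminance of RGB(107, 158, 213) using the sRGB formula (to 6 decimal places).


Linearize each channel (sRGB transfer function): c = v/255; c_lin = c/12.92 if c ≤ 0.04045, else ((c+0.055)/1.055)^2.4
  R: 107/255 ≈ 0.419608 > 0.04045 → ((0.419608+0.055)/1.055)^2.4 ≈ 0.147027
  G: 158/255 ≈ 0.619608 > 0.04045 → ((0.619608+0.055)/1.055)^2.4 ≈ 0.341914
  B: 213/255 ≈ 0.835294 > 0.04045 → ((0.835294+0.055)/1.055)^2.4 ≈ 0.665387
R_lin = 0.147027, G_lin = 0.341914, B_lin = 0.665387
L = 0.2126×R + 0.7152×G + 0.0722×B
L = 0.2126×0.147027 + 0.7152×0.341914 + 0.0722×0.665387
L ≈ 0.323836


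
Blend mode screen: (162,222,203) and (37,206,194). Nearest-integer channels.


Screen: C = 255 - (255-A)×(255-B)/255, rounded to nearest integer
R: 255 - (255-162)×(255-37)/255 = 255 - 20274/255 ≈ 255 - 79.506 = 175.494 → 175
G: 255 - (255-222)×(255-206)/255 = 255 - 1617/255 ≈ 255 - 6.341 = 248.659 → 249
B: 255 - (255-203)×(255-194)/255 = 255 - 3172/255 ≈ 255 - 12.439 = 242.561 → 243
= RGB(175, 249, 243)


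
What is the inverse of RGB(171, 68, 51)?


Invert: (255-R, 255-G, 255-B)
R: 255-171 = 84
G: 255-68 = 187
B: 255-51 = 204
= RGB(84, 187, 204)


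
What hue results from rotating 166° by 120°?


New hue = (H + rotation) mod 360
New hue = (166 + 120) mod 360
= 286 mod 360
= 286°


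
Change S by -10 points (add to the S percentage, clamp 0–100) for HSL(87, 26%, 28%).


Original S = 26%
Adjustment = -10 percentage points
New S = 26 + (-10) = 16
Clamp to [0, 100] → 16
= HSL(87°, 16%, 28%)


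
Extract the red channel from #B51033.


Color: #B51033
R = B5 = 181
G = 10 = 16
B = 33 = 51
Red = 181


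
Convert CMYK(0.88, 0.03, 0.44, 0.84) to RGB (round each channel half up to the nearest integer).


R = 255 × (1-C) × (1-K) = 255 × 0.12 × 0.16 = 4.896 → 5
G = 255 × (1-M) × (1-K) = 255 × 0.97 × 0.16 = 39.576 → 40
B = 255 × (1-Y) × (1-K) = 255 × 0.56 × 0.16 = 22.848 → 23
= RGB(5, 40, 23)


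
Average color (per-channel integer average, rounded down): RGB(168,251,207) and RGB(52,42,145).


Midpoint: each channel = ⌊(C₁+C₂)/2⌋
R: ⌊(168+52)/2⌋ = 110
G: ⌊(251+42)/2⌋ = 146
B: ⌊(207+145)/2⌋ = 176
= RGB(110, 146, 176)


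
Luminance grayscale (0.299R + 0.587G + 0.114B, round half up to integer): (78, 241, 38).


Gray = 0.299×R + 0.587×G + 0.114×B
Gray = 0.299×78 + 0.587×241 + 0.114×38
Gray = 23.322 + 141.467 + 4.332
Gray = 169.121 → round half up → 169
Gray = 169


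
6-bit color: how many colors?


Colors = 2^bits = 2^6
= 64 colors


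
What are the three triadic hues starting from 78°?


Triadic: equally spaced at 120° intervals
H1 = 78°
H2 = (78 + 120) mod 360 = 198°
H3 = (78 + 240) mod 360 = 318°
Triadic = 78°, 198°, 318°


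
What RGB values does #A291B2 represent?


A2 → 162 (R)
91 → 145 (G)
B2 → 178 (B)
= RGB(162, 145, 178)


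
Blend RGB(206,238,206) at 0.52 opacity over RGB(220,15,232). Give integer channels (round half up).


C = α×F + (1-α)×B, with 1-α = 0.48
R: 0.52×206 + 0.48×220 = 107.12 + 105.60 = 212.72 → 213
G: 0.52×238 + 0.48×15 = 123.76 + 7.20 = 130.96 → 131
B: 0.52×206 + 0.48×232 = 107.12 + 111.36 = 218.48 → 218
= RGB(213, 131, 218)


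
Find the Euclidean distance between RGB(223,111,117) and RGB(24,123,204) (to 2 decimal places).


d = √[(R₁-R₂)² + (G₁-G₂)² + (B₁-B₂)²]
d = √[(223-24)² + (111-123)² + (117-204)²]
d = √[39601 + 144 + 7569]
d = √47314
d ≈ 217.52


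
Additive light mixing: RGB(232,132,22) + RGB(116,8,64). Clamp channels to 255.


Additive: each channel = min(255, C₁+C₂)
R: 232+116 = 348 → 255
G: 132+8 = 140 → 140
B: 22+64 = 86 → 86
= RGB(255, 140, 86)


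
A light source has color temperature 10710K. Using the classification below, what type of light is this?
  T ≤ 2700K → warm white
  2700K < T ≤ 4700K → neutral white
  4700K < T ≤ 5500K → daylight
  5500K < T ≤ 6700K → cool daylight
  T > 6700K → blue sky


Temperature: 10710K
10710K > 6700K → blue sky
Classification: blue sky


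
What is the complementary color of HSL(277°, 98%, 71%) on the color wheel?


Complement = opposite side of color wheel = hue + 180°
H' = (277 + 180) mod 360 = 97°
S and L unchanged.
= HSL(97°, 98%, 71%)


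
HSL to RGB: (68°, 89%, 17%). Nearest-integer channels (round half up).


H=68°, S=0.89, L=0.17
C = (1-|2L-1|)×S = (1-|-0.66|)×0.89 = 0.3026
H' = H/60 = 68/60 ≈ 1.1333; X = C×(1-|H' mod 2 - 1|) ≈ 0.2623
m = L - C/2 = 0.17 - 0.1513 = 0.0187
Sector ⌊H'⌋ = 1 → (R',G',B') = (≈0.2623, 0.3026, 0.0)
RGB = ((R'+m)×255, (G'+m)×255, (B'+m)×255) = (71.6431, 81.9315, 4.7685)
Round half up → RGB(72, 82, 5)


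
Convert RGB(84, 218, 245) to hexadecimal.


R = 84 → 54 (hex)
G = 218 → DA (hex)
B = 245 → F5 (hex)
Hex = #54DAF5


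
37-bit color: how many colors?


Colors = 2^bits = 2^37
= 137,438,953,472 colors


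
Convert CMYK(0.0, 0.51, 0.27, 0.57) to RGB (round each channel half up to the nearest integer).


R = 255 × (1-C) × (1-K) = 255 × 1.00 × 0.43 = 109.65 → 110
G = 255 × (1-M) × (1-K) = 255 × 0.49 × 0.43 = 53.7285 → 54
B = 255 × (1-Y) × (1-K) = 255 × 0.73 × 0.43 = 80.0445 → 80
= RGB(110, 54, 80)


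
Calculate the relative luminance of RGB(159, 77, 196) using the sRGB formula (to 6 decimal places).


Linearize each channel (sRGB transfer function): c = v/255; c_lin = c/12.92 if c ≤ 0.04045, else ((c+0.055)/1.055)^2.4
  R: 159/255 ≈ 0.623529 > 0.04045 → ((0.623529+0.055)/1.055)^2.4 ≈ 0.346704
  G: 77/255 ≈ 0.301961 > 0.04045 → ((0.301961+0.055)/1.055)^2.4 ≈ 0.074214
  B: 196/255 ≈ 0.768627 > 0.04045 → ((0.768627+0.055)/1.055)^2.4 ≈ 0.552011
R_lin = 0.346704, G_lin = 0.074214, B_lin = 0.552011
L = 0.2126×R + 0.7152×G + 0.0722×B
L = 0.2126×0.346704 + 0.7152×0.074214 + 0.0722×0.552011
L ≈ 0.166642


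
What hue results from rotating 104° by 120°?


New hue = (H + rotation) mod 360
New hue = (104 + 120) mod 360
= 224 mod 360
= 224°


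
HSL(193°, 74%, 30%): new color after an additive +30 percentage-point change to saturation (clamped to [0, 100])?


Original S = 74%
Adjustment = +30 percentage points
New S = 74 + (30) = 104
Clamp to [0, 100] → 100
= HSL(193°, 100%, 30%)


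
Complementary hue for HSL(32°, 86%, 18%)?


Complement = opposite side of color wheel = hue + 180°
H' = (32 + 180) mod 360 = 212°
S and L unchanged.
= HSL(212°, 86%, 18%)


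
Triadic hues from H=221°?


Triadic: equally spaced at 120° intervals
H1 = 221°
H2 = (221 + 120) mod 360 = 341°
H3 = (221 + 240) mod 360 = 101°
Triadic = 221°, 341°, 101°


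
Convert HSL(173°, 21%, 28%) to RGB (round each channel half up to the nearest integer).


H=173°, S=0.21, L=0.28
C = (1-|2L-1|)×S = (1-|-0.44|)×0.21 = 0.1176
H' = H/60 = 173/60 ≈ 2.8833; X = C×(1-|H' mod 2 - 1|) = 0.10388
m = L - C/2 = 0.28 - 0.0588 = 0.2212
Sector ⌊H'⌋ = 2 → (R',G',B') = (0.0, 0.1176, 0.10388)
RGB = ((R'+m)×255, (G'+m)×255, (B'+m)×255) = (56.406, 86.394, 82.8954)
Round half up → RGB(56, 86, 83)


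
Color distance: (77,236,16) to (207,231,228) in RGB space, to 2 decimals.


d = √[(R₁-R₂)² + (G₁-G₂)² + (B₁-B₂)²]
d = √[(77-207)² + (236-231)² + (16-228)²]
d = √[16900 + 25 + 44944]
d = √61869
d ≈ 248.73


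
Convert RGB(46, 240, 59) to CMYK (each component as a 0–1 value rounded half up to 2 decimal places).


R'=46/255≈0.1804, G'=240/255≈0.9412, B'=59/255≈0.2314
K = 1 - max(R',G',B') = 1 - 240/255 = 15/255 = 0.05882… → 0.06
(1-R'-K)/(1-K) simplifies to (max-R)/max with max = 240:
C = (240-46)/240 = 194/240 = 0.80833… → 0.81
M = (240-240)/240 = 0/240 = 0 → 0.00
Y = (240-59)/240 = 181/240 = 0.75416… → 0.75
= CMYK(0.81, 0.00, 0.75, 0.06)


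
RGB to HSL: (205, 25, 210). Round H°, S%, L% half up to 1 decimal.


Normalize: R'=205/255≈0.8039, G'=25/255≈0.0980, B'=210/255≈0.8235
Max=210/255, Min=25/255, Δ=Max-Min=185/255
L = (Max+Min)/2 = (210+25)/510 = 235/510 = 0.46078… → L = 46.1%
L ≤ 0.5 → S = Δ/(Max+Min) = 185/(210+25) = 185/235 = 0.78723… → S = 78.7%
(the 1/255 factors cancel in S and H, so raw channel differences can be used)
Max is B' → H = 60 × ((R-G)/Δ + 4) = 60 × ((205-25)/185 + 4)
  180/185 + 4 = 0.9729… + 4 = 4.9729…
  H = 60 × 4.9729… = 298.378…° → H = 298.4°
= HSL(298.4°, 78.7%, 46.1%)


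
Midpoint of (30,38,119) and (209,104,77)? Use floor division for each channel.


Midpoint: each channel = ⌊(C₁+C₂)/2⌋
R: ⌊(30+209)/2⌋ = 119
G: ⌊(38+104)/2⌋ = 71
B: ⌊(119+77)/2⌋ = 98
= RGB(119, 71, 98)


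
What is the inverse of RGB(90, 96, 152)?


Invert: (255-R, 255-G, 255-B)
R: 255-90 = 165
G: 255-96 = 159
B: 255-152 = 103
= RGB(165, 159, 103)


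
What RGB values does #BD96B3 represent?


BD → 189 (R)
96 → 150 (G)
B3 → 179 (B)
= RGB(189, 150, 179)


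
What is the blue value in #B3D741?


Color: #B3D741
R = B3 = 179
G = D7 = 215
B = 41 = 65
Blue = 65


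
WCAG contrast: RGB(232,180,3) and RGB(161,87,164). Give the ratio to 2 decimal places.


Linearize each sRGB channel c=v/255: c/12.92 if c ≤ 0.04045 else ((c+0.055)/1.055)^2.4
L = 0.2126×R_lin + 0.7152×G_lin + 0.0722×B_lin
Color 1 (232,180,3):
  R=232: 232/255≈0.9098 > 0.04045 → ((0.9098+0.055)/1.055)^2.4 ≈ 0.80695
  G=180: 180/255≈0.7059 > 0.04045 → ((0.7059+0.055)/1.055)^2.4 ≈ 0.45641
  B=3: 3/255≈0.0118 ≤ 0.04045 → 0.0118/12.92 ≈ 0.00091
  L1 = 0.2126×0.80695 + 0.7152×0.45641 + 0.0722×0.00091 ≈ 0.49805
Color 2 (161,87,164):
  R=161: 161/255≈0.6314 > 0.04045 → ((0.6314+0.055)/1.055)^2.4 ≈ 0.35640
  G=87: 87/255≈0.3412 > 0.04045 → ((0.3412+0.055)/1.055)^2.4 ≈ 0.09531
  B=164: 164/255≈0.6431 > 0.04045 → ((0.6431+0.055)/1.055)^2.4 ≈ 0.37124
  L2 = 0.2126×0.35640 + 0.7152×0.09531 + 0.0722×0.37124 ≈ 0.17074
Lighter = 0.49805, Darker = 0.17074
Ratio = (L_lighter + 0.05) / (L_darker + 0.05)
Ratio = (0.49805 + 0.05) / (0.17074 + 0.05) = 0.54805 / 0.22074 ≈ 2.4828
Ratio ≈ 2.48:1


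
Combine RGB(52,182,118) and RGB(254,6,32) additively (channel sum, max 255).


Additive: each channel = min(255, C₁+C₂)
R: 52+254 = 306 → 255
G: 182+6 = 188 → 188
B: 118+32 = 150 → 150
= RGB(255, 188, 150)


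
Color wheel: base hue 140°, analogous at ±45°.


Base hue: 140°
Left analog: (140 - 45) mod 360 = 95°
Right analog: (140 + 45) mod 360 = 185°
Analogous hues = 95° and 185°


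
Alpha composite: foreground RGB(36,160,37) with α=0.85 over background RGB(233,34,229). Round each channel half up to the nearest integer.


C = α×F + (1-α)×B, with 1-α = 0.15
R: 0.85×36 + 0.15×233 = 30.60 + 34.95 = 65.55 → 66
G: 0.85×160 + 0.15×34 = 136.00 + 5.10 = 141.10 → 141
B: 0.85×37 + 0.15×229 = 31.45 + 34.35 = 65.80 → 66
= RGB(66, 141, 66)


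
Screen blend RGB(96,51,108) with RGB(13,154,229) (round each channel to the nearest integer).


Screen: C = 255 - (255-A)×(255-B)/255, rounded to nearest integer
R: 255 - (255-96)×(255-13)/255 = 255 - 38478/255 ≈ 255 - 150.894 = 104.106 → 104
G: 255 - (255-51)×(255-154)/255 = 255 - 20604/255 ≈ 255 - 80.800 = 174.200 → 174
B: 255 - (255-108)×(255-229)/255 = 255 - 3822/255 ≈ 255 - 14.988 = 240.012 → 240
= RGB(104, 174, 240)


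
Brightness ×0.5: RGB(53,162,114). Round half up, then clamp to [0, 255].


Multiply each channel by 0.5, round half up, clamp to [0, 255]
R: 53×0.5 = 26.5 → round → 27
G: 162×0.5 = 81
B: 114×0.5 = 57
= RGB(27, 81, 57)


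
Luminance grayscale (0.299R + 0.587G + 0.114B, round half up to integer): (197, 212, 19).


Gray = 0.299×R + 0.587×G + 0.114×B
Gray = 0.299×197 + 0.587×212 + 0.114×19
Gray = 58.903 + 124.444 + 2.166
Gray = 185.513 → round half up → 186
Gray = 186


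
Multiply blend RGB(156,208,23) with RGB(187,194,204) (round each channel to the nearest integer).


Multiply: C = A×B/255, rounded to nearest integer
R: 156×187/255 = 29172/255 ≈ 114.400 → 114
G: 208×194/255 = 40352/255 ≈ 158.243 → 158
B: 23×204/255 = 4692/255 ≈ 18.400 → 18
= RGB(114, 158, 18)


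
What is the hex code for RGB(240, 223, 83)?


R = 240 → F0 (hex)
G = 223 → DF (hex)
B = 83 → 53 (hex)
Hex = #F0DF53


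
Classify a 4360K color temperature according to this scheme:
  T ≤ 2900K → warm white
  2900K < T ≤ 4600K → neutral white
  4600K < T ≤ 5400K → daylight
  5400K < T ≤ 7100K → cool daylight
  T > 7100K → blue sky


Temperature: 4360K
2900K < 4360K ≤ 4600K → neutral white
Classification: neutral white


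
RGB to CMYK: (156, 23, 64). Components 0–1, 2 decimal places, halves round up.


R'=156/255≈0.6118, G'=23/255≈0.0902, B'=64/255≈0.2510
K = 1 - max(R',G',B') = 1 - 156/255 = 99/255 = 0.38823… → 0.39
(1-R'-K)/(1-K) simplifies to (max-R)/max with max = 156:
C = (156-156)/156 = 0/156 = 0 → 0.00
M = (156-23)/156 = 133/156 = 0.85256… → 0.85
Y = (156-64)/156 = 92/156 = 0.58974… → 0.59
= CMYK(0.00, 0.85, 0.59, 0.39)


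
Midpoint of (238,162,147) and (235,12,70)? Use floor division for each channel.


Midpoint: each channel = ⌊(C₁+C₂)/2⌋
R: ⌊(238+235)/2⌋ = 236
G: ⌊(162+12)/2⌋ = 87
B: ⌊(147+70)/2⌋ = 108
= RGB(236, 87, 108)


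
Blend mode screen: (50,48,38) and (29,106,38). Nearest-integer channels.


Screen: C = 255 - (255-A)×(255-B)/255, rounded to nearest integer
R: 255 - (255-50)×(255-29)/255 = 255 - 46330/255 ≈ 255 - 181.686 = 73.314 → 73
G: 255 - (255-48)×(255-106)/255 = 255 - 30843/255 ≈ 255 - 120.953 = 134.047 → 134
B: 255 - (255-38)×(255-38)/255 = 255 - 47089/255 ≈ 255 - 184.663 = 70.337 → 70
= RGB(73, 134, 70)


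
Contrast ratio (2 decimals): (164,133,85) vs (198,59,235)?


Linearize each sRGB channel c=v/255: c/12.92 if c ≤ 0.04045 else ((c+0.055)/1.055)^2.4
L = 0.2126×R_lin + 0.7152×G_lin + 0.0722×B_lin
Color 1 (164,133,85):
  R=164: 164/255≈0.6431 > 0.04045 → ((0.6431+0.055)/1.055)^2.4 ≈ 0.37124
  G=133: 133/255≈0.5216 > 0.04045 → ((0.5216+0.055)/1.055)^2.4 ≈ 0.23455
  B=85: 85/255≈0.3333 > 0.04045 → ((0.3333+0.055)/1.055)^2.4 ≈ 0.09084
  L1 = 0.2126×0.37124 + 0.7152×0.23455 + 0.0722×0.09084 ≈ 0.25323
Color 2 (198,59,235):
  R=198: 198/255≈0.7765 > 0.04045 → ((0.7765+0.055)/1.055)^2.4 ≈ 0.56471
  G=59: 59/255≈0.2314 > 0.04045 → ((0.2314+0.055)/1.055)^2.4 ≈ 0.04374
  B=235: 235/255≈0.9216 > 0.04045 → ((0.9216+0.055)/1.055)^2.4 ≈ 0.83077
  L2 = 0.2126×0.56471 + 0.7152×0.04374 + 0.0722×0.83077 ≈ 0.21132
Lighter = 0.25323, Darker = 0.21132
Ratio = (L_lighter + 0.05) / (L_darker + 0.05)
Ratio = (0.25323 + 0.05) / (0.21132 + 0.05) = 0.30323 / 0.26132 ≈ 1.1604
Ratio ≈ 1.16:1


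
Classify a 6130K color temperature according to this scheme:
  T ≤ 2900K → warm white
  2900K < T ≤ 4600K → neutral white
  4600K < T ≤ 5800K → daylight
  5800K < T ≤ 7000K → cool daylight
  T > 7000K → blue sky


Temperature: 6130K
5800K < 6130K ≤ 7000K → cool daylight
Classification: cool daylight


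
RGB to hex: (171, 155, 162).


R = 171 → AB (hex)
G = 155 → 9B (hex)
B = 162 → A2 (hex)
Hex = #AB9BA2
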